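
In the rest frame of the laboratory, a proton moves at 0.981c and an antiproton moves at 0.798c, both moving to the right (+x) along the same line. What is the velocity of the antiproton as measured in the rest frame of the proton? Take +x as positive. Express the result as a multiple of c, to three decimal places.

-0.843c

β_A = 0.981, β_B = 0.798.
Transform to A's frame with the inverse velocity-addition law: u' = (u − v)/(1 − uv/c²), taking u = β_B and v = β_A.
u' = (0.798 − 0.981) / (1 − (0.981)(0.798)) = -0.1830/0.2172 = -0.8427.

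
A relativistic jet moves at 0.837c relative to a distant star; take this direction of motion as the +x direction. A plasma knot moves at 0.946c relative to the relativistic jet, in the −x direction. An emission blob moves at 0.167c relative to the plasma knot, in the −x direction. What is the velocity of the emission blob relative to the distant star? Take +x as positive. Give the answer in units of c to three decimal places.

Apply u = (u' + v)/(1 + u'v/c²) successively, working outward toward the distant star.
Start: velocity of the relativistic jet relative to the distant star = 0.8370c.
Compose with the plasma knot (u' = -0.946 in the relativistic jet frame): u_1 = (-0.946 + 0.837) / (1 + (-0.946)·0.837) = -0.1090/0.2082 = -0.5235.
Compose with the emission blob (u' = -0.167 in the plasma knot frame): u_2 = (-0.167 + (-0.524)) / (1 + (-0.167)·(-0.524)) = -0.6905/1.0874 = -0.6350.

-0.635c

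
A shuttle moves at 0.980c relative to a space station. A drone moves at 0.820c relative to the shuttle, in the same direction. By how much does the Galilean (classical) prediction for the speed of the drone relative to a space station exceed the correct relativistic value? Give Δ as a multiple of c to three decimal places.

Galilean: u_cl = 0.820 + 0.980 = 1.8000.
Relativistic: u_rel = (0.820 + 0.980) / (1 + 0.820·0.980) = 1.8000/1.8036 = 0.9980.
Δ = 1.8000 − 0.9980 = 0.8020.
(The classical prediction exceeds c; the relativistic result does not.)

Δ = 0.802c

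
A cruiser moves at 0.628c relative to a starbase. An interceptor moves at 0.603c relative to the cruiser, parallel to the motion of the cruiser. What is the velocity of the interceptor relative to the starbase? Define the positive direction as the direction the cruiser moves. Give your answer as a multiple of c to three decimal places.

With v = 0.628 and u' = 0.603 (in units of c),
u = (u' + v)/(1 + u'v/c²):
u = (0.603 + 0.628) / (1 + 0.603·0.628) = 1.2310/1.3787 = 0.8929
(Galilean addition would give +1.231c, exceeding c.)

0.893c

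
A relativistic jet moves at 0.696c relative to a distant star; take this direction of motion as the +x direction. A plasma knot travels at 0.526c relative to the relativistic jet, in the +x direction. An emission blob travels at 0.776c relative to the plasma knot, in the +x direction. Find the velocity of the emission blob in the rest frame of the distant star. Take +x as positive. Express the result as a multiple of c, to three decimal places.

0.986c

Apply u = (u' + v)/(1 + u'v/c²) successively, working outward toward the distant star.
Start: velocity of the relativistic jet relative to the distant star = 0.6960c.
Compose with the plasma knot (u' = 0.526 in the relativistic jet frame): u_1 = (0.526 + 0.696) / (1 + 0.526·0.696) = 1.2220/1.3661 = 0.8945.
Compose with the emission blob (u' = 0.776 in the plasma knot frame): u_2 = (0.776 + 0.895) / (1 + 0.776·0.895) = 1.6705/1.6941 = 0.9861.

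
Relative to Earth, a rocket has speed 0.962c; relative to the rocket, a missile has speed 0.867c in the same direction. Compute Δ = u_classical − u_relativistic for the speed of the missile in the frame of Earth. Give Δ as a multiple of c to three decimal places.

Δ = 0.832c

Galilean: u_cl = 0.867 + 0.962 = 1.8290.
Relativistic: u_rel = (0.867 + 0.962) / (1 + 0.867·0.962) = 1.8290/1.8341 = 0.9972.
Δ = 1.8290 − 0.9972 = 0.8318.
(The classical prediction exceeds c; the relativistic result does not.)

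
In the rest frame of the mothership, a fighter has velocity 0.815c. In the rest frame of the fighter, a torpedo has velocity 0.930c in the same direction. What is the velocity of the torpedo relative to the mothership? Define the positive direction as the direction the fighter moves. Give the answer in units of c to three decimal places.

0.993c

With v = 0.815 and u' = 0.930 (in units of c),
u = (u' + v)/(1 + u'v/c²):
u = (0.930 + 0.815) / (1 + 0.930·0.815) = 1.7450/1.7579 = 0.9926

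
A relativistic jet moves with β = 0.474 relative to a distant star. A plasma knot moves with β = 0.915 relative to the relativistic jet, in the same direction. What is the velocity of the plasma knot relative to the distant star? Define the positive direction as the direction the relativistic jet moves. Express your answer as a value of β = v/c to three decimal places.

With v = 0.474 and u' = 0.915 (in units of c),
u = (u' + v)/(1 + u'v/c²):
u = (0.915 + 0.474) / (1 + 0.915·0.474) = 1.3890/1.4337 = 0.9688
(Galilean addition would give +1.389c, exceeding c.)

β = 0.969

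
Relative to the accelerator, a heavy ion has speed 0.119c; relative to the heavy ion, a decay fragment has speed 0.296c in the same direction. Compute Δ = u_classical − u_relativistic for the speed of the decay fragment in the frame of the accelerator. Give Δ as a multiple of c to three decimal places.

Δ = 0.014c

Galilean: u_cl = 0.296 + 0.119 = 0.4150.
Relativistic: u_rel = (0.296 + 0.119) / (1 + 0.296·0.119) = 0.4150/1.0352 = 0.4009.
Δ = 0.4150 − 0.4009 = 0.0141.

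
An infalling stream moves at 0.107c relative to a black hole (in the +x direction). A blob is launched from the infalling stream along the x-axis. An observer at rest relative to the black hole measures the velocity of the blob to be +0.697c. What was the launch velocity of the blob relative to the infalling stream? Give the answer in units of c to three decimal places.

+0.638c

Invert the composition law: u' = (u − v)/(1 − uv/c²).
u' = (0.697 − 0.107) / (1 − (0.697)(0.107)) = 0.5900/0.9254 = 0.6375.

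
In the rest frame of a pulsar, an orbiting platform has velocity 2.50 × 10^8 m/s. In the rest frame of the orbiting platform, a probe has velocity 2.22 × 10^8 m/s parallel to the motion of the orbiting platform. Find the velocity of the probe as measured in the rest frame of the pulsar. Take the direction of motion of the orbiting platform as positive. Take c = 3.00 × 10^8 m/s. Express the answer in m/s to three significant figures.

2.92 × 10^8 m/s

In units of c (dividing by 3.00 × 10^8 m/s): v = 0.833, u' = 0.740.
u = (u' + v)/(1 + u'v/c²):
u = (0.740 + 0.833) / (1 + 0.740·0.833) = 1.5733/1.6167 = 0.9732
Converting back: u = 0.9732 × 3.00 × 10^8 m/s.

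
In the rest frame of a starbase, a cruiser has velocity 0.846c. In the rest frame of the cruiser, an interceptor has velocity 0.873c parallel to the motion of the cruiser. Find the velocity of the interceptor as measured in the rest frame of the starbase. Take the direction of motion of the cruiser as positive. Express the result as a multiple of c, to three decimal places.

With v = 0.846 and u' = 0.873 (in units of c),
u = (u' + v)/(1 + u'v/c²):
u = (0.873 + 0.846) / (1 + 0.873·0.846) = 1.7190/1.7386 = 0.9888
(Galilean addition would give +1.719c, exceeding c.)

0.989c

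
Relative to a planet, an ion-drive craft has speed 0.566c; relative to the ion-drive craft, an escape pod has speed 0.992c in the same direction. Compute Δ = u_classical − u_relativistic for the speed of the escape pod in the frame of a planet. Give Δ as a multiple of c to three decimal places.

Galilean: u_cl = 0.992 + 0.566 = 1.5580.
Relativistic: u_rel = (0.992 + 0.566) / (1 + 0.992·0.566) = 1.5580/1.5615 = 0.9978.
Δ = 1.5580 − 0.9978 = 0.5602.
(The classical prediction exceeds c; the relativistic result does not.)

Δ = 0.560c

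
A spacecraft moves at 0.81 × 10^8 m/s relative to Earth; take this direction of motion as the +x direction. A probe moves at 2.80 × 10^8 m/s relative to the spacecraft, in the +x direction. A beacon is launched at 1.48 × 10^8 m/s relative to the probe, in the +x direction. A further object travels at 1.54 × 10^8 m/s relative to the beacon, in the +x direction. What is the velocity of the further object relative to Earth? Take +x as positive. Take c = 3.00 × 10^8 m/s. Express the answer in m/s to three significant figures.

2.99 × 10^8 m/s

Apply u = (u' + v)/(1 + u'v/c²) successively, working outward toward Earth.
(Dividing each given speed by c = 3.00 × 10^8 m/s to work in units of c.)
Start: velocity of the spacecraft relative to Earth = 0.2700c.
Compose with the probe (u' = 0.933 in the spacecraft frame): u_1 = (0.933 + 0.270) / (1 + 0.933·0.270) = 1.2033/1.2520 = 0.9611.
Compose with the beacon (u' = 0.493 in the probe frame): u_2 = (0.493 + 0.961) / (1 + 0.493·0.961) = 1.4545/1.4742 = 0.9866.
Compose with the further object (u' = 0.513 in the beacon frame): u_3 = (0.513 + 0.987) / (1 + 0.513·0.987) = 1.5000/1.5065 = 0.9957.
So u = 0.9957 × 3.00 × 10^8 m/s.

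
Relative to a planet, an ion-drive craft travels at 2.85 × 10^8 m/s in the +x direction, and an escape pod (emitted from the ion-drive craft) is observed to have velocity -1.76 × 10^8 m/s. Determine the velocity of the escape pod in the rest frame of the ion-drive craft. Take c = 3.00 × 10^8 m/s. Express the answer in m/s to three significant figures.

-2.96 × 10^8 m/s

v = 0.950c, u = -0.587c.
Invert the composition law: u' = (u − v)/(1 − uv/c²).
u' = (-0.587 − 0.950) / (1 − (-0.587)(0.950)) = -1.5367/1.5573 = -0.9867.
u' = -0.9867 × 3.00 × 10^8 m/s.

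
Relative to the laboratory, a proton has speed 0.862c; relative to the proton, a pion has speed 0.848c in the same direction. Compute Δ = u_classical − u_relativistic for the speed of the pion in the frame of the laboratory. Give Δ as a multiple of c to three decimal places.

Δ = 0.722c

Galilean: u_cl = 0.848 + 0.862 = 1.7100.
Relativistic: u_rel = (0.848 + 0.862) / (1 + 0.848·0.862) = 1.7100/1.7310 = 0.9879.
Δ = 1.7100 − 0.9879 = 0.7221.
(The classical prediction exceeds c; the relativistic result does not.)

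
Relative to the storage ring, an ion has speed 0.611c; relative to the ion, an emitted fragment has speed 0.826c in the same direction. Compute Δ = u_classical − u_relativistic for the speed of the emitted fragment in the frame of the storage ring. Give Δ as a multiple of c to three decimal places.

Galilean: u_cl = 0.826 + 0.611 = 1.4370.
Relativistic: u_rel = (0.826 + 0.611) / (1 + 0.826·0.611) = 1.4370/1.5047 = 0.9550.
Δ = 1.4370 − 0.9550 = 0.4820.
(The classical prediction exceeds c; the relativistic result does not.)

Δ = 0.482c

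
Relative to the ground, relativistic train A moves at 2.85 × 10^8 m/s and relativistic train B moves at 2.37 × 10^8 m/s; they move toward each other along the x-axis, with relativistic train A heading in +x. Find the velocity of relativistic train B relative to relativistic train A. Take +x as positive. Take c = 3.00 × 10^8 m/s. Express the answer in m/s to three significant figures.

β_A = 0.950, β_B = -0.790 (dividing each by c = 3.00 × 10^8 m/s).
Transform to A's frame with the inverse velocity-addition law: u' = (u − v)/(1 − uv/c²), taking u = β_B and v = β_A.
u' = (-0.790 − 0.950) / (1 − (0.950)(-0.790)) = -1.7400/1.7505 = -0.9940.
u' = -0.9940 × 3.00 × 10^8 m/s.

-2.98 × 10^8 m/s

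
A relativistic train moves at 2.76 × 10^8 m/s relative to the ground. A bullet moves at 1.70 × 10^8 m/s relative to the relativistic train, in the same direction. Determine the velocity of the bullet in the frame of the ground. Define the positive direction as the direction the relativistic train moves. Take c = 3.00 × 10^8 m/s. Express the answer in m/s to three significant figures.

2.93 × 10^8 m/s

In units of c (dividing by 3.00 × 10^8 m/s): v = 0.920, u' = 0.567.
u = (u' + v)/(1 + u'v/c²):
u = (0.567 + 0.920) / (1 + 0.567·0.920) = 1.4867/1.5213 = 0.9772
(Galilean addition would give +1.487c, exceeding c.)
Converting back: u = 0.9772 × 3.00 × 10^8 m/s.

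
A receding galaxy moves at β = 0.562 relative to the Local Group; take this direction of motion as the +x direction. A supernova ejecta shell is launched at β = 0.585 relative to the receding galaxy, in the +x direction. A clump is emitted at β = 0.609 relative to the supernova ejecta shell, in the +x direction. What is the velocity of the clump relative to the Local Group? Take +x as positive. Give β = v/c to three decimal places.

Apply u = (u' + v)/(1 + u'v/c²) successively, working outward toward the Local Group.
Start: velocity of the receding galaxy relative to the Local Group = 0.5620c.
Compose with the supernova ejecta shell (u' = 0.585 in the receding galaxy frame): u_1 = (0.585 + 0.562) / (1 + 0.585·0.562) = 1.1470/1.3288 = 0.8632.
Compose with the clump (u' = 0.609 in the supernova ejecta shell frame): u_2 = (0.609 + 0.863) / (1 + 0.609·0.863) = 1.4722/1.5257 = 0.9649.

β = 0.965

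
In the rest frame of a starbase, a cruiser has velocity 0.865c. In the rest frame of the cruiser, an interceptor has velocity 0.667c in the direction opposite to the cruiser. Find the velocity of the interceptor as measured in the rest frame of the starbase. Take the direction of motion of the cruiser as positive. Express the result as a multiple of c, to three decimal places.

With v = 0.865 and u' = -0.667 (in units of c),
u = (u' + v)/(1 + u'v/c²):
u = (-0.667 + 0.865) / (1 + (-0.667)·0.865) = 0.1980/0.4230 = 0.4680

+0.468c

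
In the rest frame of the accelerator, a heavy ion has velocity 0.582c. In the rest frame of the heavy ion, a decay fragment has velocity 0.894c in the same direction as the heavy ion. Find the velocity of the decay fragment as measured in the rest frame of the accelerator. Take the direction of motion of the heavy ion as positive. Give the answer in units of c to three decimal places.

0.971c

With v = 0.582 and u' = 0.894 (in units of c),
u = (u' + v)/(1 + u'v/c²):
u = (0.894 + 0.582) / (1 + 0.894·0.582) = 1.4760/1.5203 = 0.9709
(Galilean addition would give +1.476c, exceeding c.)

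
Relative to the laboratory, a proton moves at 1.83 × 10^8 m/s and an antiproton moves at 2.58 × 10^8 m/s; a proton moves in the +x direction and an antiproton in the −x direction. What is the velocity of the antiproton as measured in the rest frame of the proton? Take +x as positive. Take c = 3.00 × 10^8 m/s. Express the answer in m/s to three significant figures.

β_A = 0.610, β_B = -0.860 (dividing each by c = 3.00 × 10^8 m/s).
Transform to A's frame with the inverse velocity-addition law: u' = (u − v)/(1 − uv/c²), taking u = β_B and v = β_A.
u' = (-0.860 − 0.610) / (1 − (0.610)(-0.860)) = -1.4700/1.5246 = -0.9642.
u' = -0.9642 × 3.00 × 10^8 m/s.

-2.89 × 10^8 m/s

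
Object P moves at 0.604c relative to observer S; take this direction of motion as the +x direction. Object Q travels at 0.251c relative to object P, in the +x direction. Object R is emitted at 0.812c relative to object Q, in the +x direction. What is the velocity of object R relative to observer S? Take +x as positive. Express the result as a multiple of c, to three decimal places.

Apply u = (u' + v)/(1 + u'v/c²) successively, working outward toward observer S.
Start: velocity of object P relative to observer S = 0.6040c.
Compose with object Q (u' = 0.251 in object P frame): u_1 = (0.251 + 0.604) / (1 + 0.251·0.604) = 0.8550/1.1516 = 0.7424.
Compose with object R (u' = 0.812 in object Q frame): u_2 = (0.812 + 0.742) / (1 + 0.812·0.742) = 1.5544/1.6029 = 0.9698.

0.970c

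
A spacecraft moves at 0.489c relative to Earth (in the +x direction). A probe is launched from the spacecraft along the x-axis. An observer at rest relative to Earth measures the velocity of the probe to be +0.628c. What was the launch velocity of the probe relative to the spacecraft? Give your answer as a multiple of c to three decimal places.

+0.201c

Invert the composition law: u' = (u − v)/(1 − uv/c²).
u' = (0.628 − 0.489) / (1 − (0.628)(0.489)) = 0.1390/0.6929 = 0.2006.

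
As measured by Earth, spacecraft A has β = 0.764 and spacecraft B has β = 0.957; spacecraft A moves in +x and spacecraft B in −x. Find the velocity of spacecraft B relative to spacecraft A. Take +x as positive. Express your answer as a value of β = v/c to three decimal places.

β = -0.994

β_A = 0.764, β_B = -0.957.
Transform to A's frame with the inverse velocity-addition law: u' = (u − v)/(1 − uv/c²), taking u = β_B and v = β_A.
u' = (-0.957 − 0.764) / (1 − (0.764)(-0.957)) = -1.7210/1.7311 = -0.9941.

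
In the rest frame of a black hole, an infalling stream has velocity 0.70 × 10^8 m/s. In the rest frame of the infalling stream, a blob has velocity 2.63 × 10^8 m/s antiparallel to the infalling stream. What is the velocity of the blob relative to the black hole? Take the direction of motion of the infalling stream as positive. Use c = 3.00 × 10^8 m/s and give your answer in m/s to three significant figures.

-2.43 × 10^8 m/s

In units of c (dividing by 3.00 × 10^8 m/s): v = 0.233, u' = -0.877.
u = (u' + v)/(1 + u'v/c²):
u = (-0.877 + 0.233) / (1 + (-0.877)·0.233) = -0.6433/0.7954 = -0.8088
Converting back: u = -0.8088 × 3.00 × 10^8 m/s.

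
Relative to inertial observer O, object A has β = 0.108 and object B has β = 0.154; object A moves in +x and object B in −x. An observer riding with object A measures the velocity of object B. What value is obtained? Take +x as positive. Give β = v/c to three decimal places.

β_A = 0.108, β_B = -0.154.
Transform to A's frame with the inverse velocity-addition law: u' = (u − v)/(1 − uv/c²), taking u = β_B and v = β_A.
u' = (-0.154 − 0.108) / (1 − (0.108)(-0.154)) = -0.2620/1.0166 = -0.2577.

β = -0.258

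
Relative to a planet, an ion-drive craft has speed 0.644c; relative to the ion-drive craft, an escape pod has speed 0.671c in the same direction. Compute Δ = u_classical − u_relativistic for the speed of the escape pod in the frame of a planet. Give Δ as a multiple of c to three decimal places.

Δ = 0.397c

Galilean: u_cl = 0.671 + 0.644 = 1.3150.
Relativistic: u_rel = (0.671 + 0.644) / (1 + 0.671·0.644) = 1.3150/1.4321 = 0.9182.
Δ = 1.3150 − 0.9182 = 0.3968.
(The classical prediction exceeds c; the relativistic result does not.)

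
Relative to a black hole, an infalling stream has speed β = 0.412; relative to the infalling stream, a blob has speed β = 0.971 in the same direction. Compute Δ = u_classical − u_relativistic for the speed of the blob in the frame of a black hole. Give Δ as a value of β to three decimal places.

Galilean: u_cl = 0.971 + 0.412 = 1.3830.
Relativistic: u_rel = (0.971 + 0.412) / (1 + 0.971·0.412) = 1.3830/1.4001 = 0.9878.
Δ = 1.3830 − 0.9878 = 0.3952.
(The classical prediction exceeds c; the relativistic result does not.)

Δ = 0.395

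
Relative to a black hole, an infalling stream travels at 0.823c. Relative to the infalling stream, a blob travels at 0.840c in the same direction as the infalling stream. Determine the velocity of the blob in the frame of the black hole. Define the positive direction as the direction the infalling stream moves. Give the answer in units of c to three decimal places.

0.983c

With v = 0.823 and u' = 0.840 (in units of c),
u = (u' + v)/(1 + u'v/c²):
u = (0.840 + 0.823) / (1 + 0.840·0.823) = 1.6630/1.6913 = 0.9833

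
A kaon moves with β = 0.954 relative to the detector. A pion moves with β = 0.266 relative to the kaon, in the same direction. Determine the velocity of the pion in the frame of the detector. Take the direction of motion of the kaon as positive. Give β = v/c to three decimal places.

β = 0.973

With v = 0.954 and u' = 0.266 (in units of c),
u = (u' + v)/(1 + u'v/c²):
u = (0.266 + 0.954) / (1 + 0.266·0.954) = 1.2200/1.2538 = 0.9731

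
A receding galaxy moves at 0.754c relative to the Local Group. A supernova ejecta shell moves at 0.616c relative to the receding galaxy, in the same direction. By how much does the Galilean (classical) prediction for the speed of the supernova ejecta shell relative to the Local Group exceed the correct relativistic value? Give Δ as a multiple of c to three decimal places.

Δ = 0.435c

Galilean: u_cl = 0.616 + 0.754 = 1.3700.
Relativistic: u_rel = (0.616 + 0.754) / (1 + 0.616·0.754) = 1.3700/1.4645 = 0.9355.
Δ = 1.3700 − 0.9355 = 0.4345.
(The classical prediction exceeds c; the relativistic result does not.)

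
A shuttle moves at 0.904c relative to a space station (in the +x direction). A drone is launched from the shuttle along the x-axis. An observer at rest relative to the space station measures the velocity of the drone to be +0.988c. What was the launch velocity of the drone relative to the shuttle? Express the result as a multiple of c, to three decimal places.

+0.786c

Invert the composition law: u' = (u − v)/(1 − uv/c²).
u' = (0.988 − 0.904) / (1 − (0.988)(0.904)) = 0.0840/0.1068 = 0.7862.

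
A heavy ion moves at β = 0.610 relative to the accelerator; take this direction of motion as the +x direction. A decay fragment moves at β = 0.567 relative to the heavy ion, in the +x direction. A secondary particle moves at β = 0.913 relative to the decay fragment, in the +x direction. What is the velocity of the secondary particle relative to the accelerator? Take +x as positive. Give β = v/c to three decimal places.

β = 0.994

Apply u = (u' + v)/(1 + u'v/c²) successively, working outward toward the accelerator.
Start: velocity of the heavy ion relative to the accelerator = 0.6100c.
Compose with the decay fragment (u' = 0.567 in the heavy ion frame): u_1 = (0.567 + 0.610) / (1 + 0.567·0.610) = 1.1770/1.3459 = 0.8745.
Compose with the secondary particle (u' = 0.913 in the decay fragment frame): u_2 = (0.913 + 0.875) / (1 + 0.913·0.875) = 1.7875/1.7984 = 0.9939.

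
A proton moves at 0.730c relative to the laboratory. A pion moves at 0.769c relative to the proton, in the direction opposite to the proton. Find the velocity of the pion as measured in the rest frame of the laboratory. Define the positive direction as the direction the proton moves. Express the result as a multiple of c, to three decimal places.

With v = 0.730 and u' = -0.769 (in units of c),
u = (u' + v)/(1 + u'v/c²):
u = (-0.769 + 0.730) / (1 + (-0.769)·0.730) = -0.0390/0.4386 = -0.0889

-0.089c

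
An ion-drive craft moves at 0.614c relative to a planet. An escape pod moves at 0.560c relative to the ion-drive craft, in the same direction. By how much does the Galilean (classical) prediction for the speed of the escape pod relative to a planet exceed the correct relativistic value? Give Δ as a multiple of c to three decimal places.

Galilean: u_cl = 0.560 + 0.614 = 1.1740.
Relativistic: u_rel = (0.560 + 0.614) / (1 + 0.560·0.614) = 1.1740/1.3438 = 0.8736.
Δ = 1.1740 − 0.8736 = 0.3004.
(The classical prediction exceeds c; the relativistic result does not.)

Δ = 0.300c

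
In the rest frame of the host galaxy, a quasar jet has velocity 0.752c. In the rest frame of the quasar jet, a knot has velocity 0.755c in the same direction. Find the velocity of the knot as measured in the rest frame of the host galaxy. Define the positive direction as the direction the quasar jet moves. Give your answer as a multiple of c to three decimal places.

0.961c

With v = 0.752 and u' = 0.755 (in units of c),
u = (u' + v)/(1 + u'v/c²):
u = (0.755 + 0.752) / (1 + 0.755·0.752) = 1.5070/1.5678 = 0.9612
(Galilean addition would give +1.507c, exceeding c.)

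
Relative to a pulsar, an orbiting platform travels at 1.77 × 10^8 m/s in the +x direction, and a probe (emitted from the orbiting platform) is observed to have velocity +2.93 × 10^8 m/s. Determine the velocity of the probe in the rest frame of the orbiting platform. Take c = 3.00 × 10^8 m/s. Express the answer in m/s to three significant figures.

+2.74 × 10^8 m/s

v = 0.590c, u = 0.977c.
Invert the composition law: u' = (u − v)/(1 − uv/c²).
u' = (0.977 − 0.590) / (1 − (0.977)(0.590)) = 0.3867/0.4238 = 0.9125.
u' = 0.9125 × 3.00 × 10^8 m/s.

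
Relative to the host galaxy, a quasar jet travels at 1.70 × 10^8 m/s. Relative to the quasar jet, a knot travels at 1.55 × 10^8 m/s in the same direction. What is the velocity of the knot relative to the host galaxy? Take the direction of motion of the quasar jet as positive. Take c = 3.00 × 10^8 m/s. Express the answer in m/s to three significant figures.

2.51 × 10^8 m/s

In units of c (dividing by 3.00 × 10^8 m/s): v = 0.567, u' = 0.517.
u = (u' + v)/(1 + u'v/c²):
u = (0.517 + 0.567) / (1 + 0.517·0.567) = 1.0833/1.2928 = 0.8380
(Galilean addition would give +1.083c, exceeding c.)
Converting back: u = 0.8380 × 3.00 × 10^8 m/s.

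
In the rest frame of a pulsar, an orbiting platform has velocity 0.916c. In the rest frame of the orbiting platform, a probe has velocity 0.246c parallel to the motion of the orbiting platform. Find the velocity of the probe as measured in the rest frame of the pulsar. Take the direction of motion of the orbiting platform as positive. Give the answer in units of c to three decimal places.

0.948c

With v = 0.916 and u' = 0.246 (in units of c),
u = (u' + v)/(1 + u'v/c²):
u = (0.246 + 0.916) / (1 + 0.246·0.916) = 1.1620/1.2253 = 0.9483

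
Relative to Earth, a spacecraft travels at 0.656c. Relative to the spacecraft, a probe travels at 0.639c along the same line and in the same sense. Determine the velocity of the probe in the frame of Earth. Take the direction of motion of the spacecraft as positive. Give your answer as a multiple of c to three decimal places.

0.912c

With v = 0.656 and u' = 0.639 (in units of c),
u = (u' + v)/(1 + u'v/c²):
u = (0.639 + 0.656) / (1 + 0.639·0.656) = 1.2950/1.4192 = 0.9125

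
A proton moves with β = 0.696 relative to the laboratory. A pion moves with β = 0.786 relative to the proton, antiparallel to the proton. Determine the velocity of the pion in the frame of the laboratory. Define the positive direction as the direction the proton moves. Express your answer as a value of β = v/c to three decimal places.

With v = 0.696 and u' = -0.786 (in units of c),
u = (u' + v)/(1 + u'v/c²):
u = (-0.786 + 0.696) / (1 + (-0.786)·0.696) = -0.0900/0.4529 = -0.1987

β = -0.199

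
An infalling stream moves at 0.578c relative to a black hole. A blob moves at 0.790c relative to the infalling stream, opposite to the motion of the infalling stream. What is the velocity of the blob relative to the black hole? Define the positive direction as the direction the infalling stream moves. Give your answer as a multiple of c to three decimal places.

With v = 0.578 and u' = -0.790 (in units of c),
u = (u' + v)/(1 + u'v/c²):
u = (-0.790 + 0.578) / (1 + (-0.790)·0.578) = -0.2120/0.5434 = -0.3902
(Galilean addition would give -0.212c.)

-0.390c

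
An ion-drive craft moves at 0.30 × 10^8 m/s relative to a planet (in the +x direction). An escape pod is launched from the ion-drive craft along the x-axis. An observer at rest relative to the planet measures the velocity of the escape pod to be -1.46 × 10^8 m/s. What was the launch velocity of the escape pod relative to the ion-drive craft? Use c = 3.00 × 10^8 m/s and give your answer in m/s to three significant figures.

v = 0.100c, u = -0.487c.
Invert the composition law: u' = (u − v)/(1 − uv/c²).
u' = (-0.487 − 0.100) / (1 − (-0.487)(0.100)) = -0.5867/1.0487 = -0.5594.
u' = -0.5594 × 3.00 × 10^8 m/s.

-1.68 × 10^8 m/s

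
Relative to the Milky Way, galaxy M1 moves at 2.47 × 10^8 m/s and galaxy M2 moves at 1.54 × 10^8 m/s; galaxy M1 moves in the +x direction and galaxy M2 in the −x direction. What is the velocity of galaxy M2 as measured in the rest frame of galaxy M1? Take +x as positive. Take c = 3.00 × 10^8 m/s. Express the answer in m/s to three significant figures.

-2.82 × 10^8 m/s

β_A = 0.823, β_B = -0.513 (dividing each by c = 3.00 × 10^8 m/s).
Transform to A's frame with the inverse velocity-addition law: u' = (u − v)/(1 − uv/c²), taking u = β_B and v = β_A.
u' = (-0.513 − 0.823) / (1 − (0.823)(-0.513)) = -1.3367/1.4226 = -0.9396.
u' = -0.9396 × 3.00 × 10^8 m/s.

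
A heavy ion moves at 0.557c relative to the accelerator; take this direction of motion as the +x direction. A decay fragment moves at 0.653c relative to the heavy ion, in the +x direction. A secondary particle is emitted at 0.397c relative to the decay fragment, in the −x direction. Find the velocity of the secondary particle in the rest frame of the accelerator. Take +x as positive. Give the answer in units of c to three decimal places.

Apply u = (u' + v)/(1 + u'v/c²) successively, working outward toward the accelerator.
Start: velocity of the heavy ion relative to the accelerator = 0.5570c.
Compose with the decay fragment (u' = 0.653 in the heavy ion frame): u_1 = (0.653 + 0.557) / (1 + 0.653·0.557) = 1.2100/1.3637 = 0.8873.
Compose with the secondary particle (u' = -0.397 in the decay fragment frame): u_2 = (-0.397 + 0.887) / (1 + (-0.397)·0.887) = 0.4903/0.6478 = 0.7569.

+0.757c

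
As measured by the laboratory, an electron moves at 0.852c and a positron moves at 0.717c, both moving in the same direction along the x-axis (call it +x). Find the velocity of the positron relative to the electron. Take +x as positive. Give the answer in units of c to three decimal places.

β_A = 0.852, β_B = 0.717.
Transform to A's frame with the inverse velocity-addition law: u' = (u − v)/(1 − uv/c²), taking u = β_B and v = β_A.
u' = (0.717 − 0.852) / (1 − (0.852)(0.717)) = -0.1350/0.3891 = -0.3469.

-0.347c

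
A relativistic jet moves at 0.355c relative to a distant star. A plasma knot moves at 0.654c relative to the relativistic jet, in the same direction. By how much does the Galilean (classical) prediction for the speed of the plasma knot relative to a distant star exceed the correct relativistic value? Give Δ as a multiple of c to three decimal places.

Galilean: u_cl = 0.654 + 0.355 = 1.0090.
Relativistic: u_rel = (0.654 + 0.355) / (1 + 0.654·0.355) = 1.0090/1.2322 = 0.8189.
Δ = 1.0090 − 0.8189 = 0.1901.
(The classical prediction exceeds c; the relativistic result does not.)

Δ = 0.190c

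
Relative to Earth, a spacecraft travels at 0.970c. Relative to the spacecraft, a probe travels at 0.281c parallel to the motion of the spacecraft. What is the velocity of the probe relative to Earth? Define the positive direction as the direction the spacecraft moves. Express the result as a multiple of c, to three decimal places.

With v = 0.970 and u' = 0.281 (in units of c),
u = (u' + v)/(1 + u'v/c²):
u = (0.281 + 0.970) / (1 + 0.281·0.970) = 1.2510/1.2726 = 0.9831

0.983c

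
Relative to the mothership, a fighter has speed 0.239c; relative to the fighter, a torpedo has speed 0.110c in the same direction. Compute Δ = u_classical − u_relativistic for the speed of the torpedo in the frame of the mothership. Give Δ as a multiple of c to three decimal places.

Δ = 0.009c

Galilean: u_cl = 0.110 + 0.239 = 0.3490.
Relativistic: u_rel = (0.110 + 0.239) / (1 + 0.110·0.239) = 0.3490/1.0263 = 0.3401.
Δ = 0.3490 − 0.3401 = 0.0089.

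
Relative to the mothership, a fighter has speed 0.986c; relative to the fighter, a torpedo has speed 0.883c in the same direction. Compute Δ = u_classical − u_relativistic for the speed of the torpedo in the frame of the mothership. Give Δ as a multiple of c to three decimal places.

Galilean: u_cl = 0.883 + 0.986 = 1.8690.
Relativistic: u_rel = (0.883 + 0.986) / (1 + 0.883·0.986) = 1.8690/1.8706 = 0.9991.
Δ = 1.8690 − 0.9991 = 0.8699.
(The classical prediction exceeds c; the relativistic result does not.)

Δ = 0.870c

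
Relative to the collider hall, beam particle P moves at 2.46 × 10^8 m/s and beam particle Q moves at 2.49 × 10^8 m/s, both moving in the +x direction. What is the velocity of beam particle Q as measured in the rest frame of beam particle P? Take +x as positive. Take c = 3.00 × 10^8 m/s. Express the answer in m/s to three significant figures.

+9.39 × 10^6 m/s

β_A = 0.820, β_B = 0.830 (dividing each by c = 3.00 × 10^8 m/s).
Transform to A's frame with the inverse velocity-addition law: u' = (u − v)/(1 − uv/c²), taking u = β_B and v = β_A.
u' = (0.830 − 0.820) / (1 − (0.820)(0.830)) = 0.0100/0.3194 = 0.0313.
u' = 0.0313 × 3.00 × 10^8 m/s.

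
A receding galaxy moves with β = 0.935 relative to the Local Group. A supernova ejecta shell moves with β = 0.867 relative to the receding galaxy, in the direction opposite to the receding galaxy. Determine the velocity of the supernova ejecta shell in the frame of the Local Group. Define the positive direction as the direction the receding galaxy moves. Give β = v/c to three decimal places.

β = +0.359

With v = 0.935 and u' = -0.867 (in units of c),
u = (u' + v)/(1 + u'v/c²):
u = (-0.867 + 0.935) / (1 + (-0.867)·0.935) = 0.0680/0.1894 = 0.3591
(Galilean addition would give +0.068c.)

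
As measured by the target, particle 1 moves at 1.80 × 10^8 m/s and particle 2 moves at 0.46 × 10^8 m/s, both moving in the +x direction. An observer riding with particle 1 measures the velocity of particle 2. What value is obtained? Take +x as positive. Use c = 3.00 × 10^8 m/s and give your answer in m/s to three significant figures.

-1.48 × 10^8 m/s

β_A = 0.600, β_B = 0.153 (dividing each by c = 3.00 × 10^8 m/s).
Transform to A's frame with the inverse velocity-addition law: u' = (u − v)/(1 − uv/c²), taking u = β_B and v = β_A.
u' = (0.153 − 0.600) / (1 − (0.600)(0.153)) = -0.4467/0.9080 = -0.4919.
u' = -0.4919 × 3.00 × 10^8 m/s.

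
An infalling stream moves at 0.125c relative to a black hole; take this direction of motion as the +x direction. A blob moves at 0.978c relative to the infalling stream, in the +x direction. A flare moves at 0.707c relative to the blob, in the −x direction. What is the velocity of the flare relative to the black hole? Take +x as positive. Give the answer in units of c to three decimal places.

+0.904c

Apply u = (u' + v)/(1 + u'v/c²) successively, working outward toward the black hole.
Start: velocity of the infalling stream relative to the black hole = 0.1250c.
Compose with the blob (u' = 0.978 in the infalling stream frame): u_1 = (0.978 + 0.125) / (1 + 0.978·0.125) = 1.1030/1.1222 = 0.9828.
Compose with the flare (u' = -0.707 in the blob frame): u_2 = (-0.707 + 0.983) / (1 + (-0.707)·0.983) = 0.2758/0.3051 = 0.9040.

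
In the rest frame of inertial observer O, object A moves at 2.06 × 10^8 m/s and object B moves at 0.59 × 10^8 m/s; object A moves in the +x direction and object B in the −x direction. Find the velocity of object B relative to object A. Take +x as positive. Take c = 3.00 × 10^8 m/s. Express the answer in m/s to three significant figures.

-2.33 × 10^8 m/s

β_A = 0.687, β_B = -0.197 (dividing each by c = 3.00 × 10^8 m/s).
Transform to A's frame with the inverse velocity-addition law: u' = (u − v)/(1 − uv/c²), taking u = β_B and v = β_A.
u' = (-0.197 − 0.687) / (1 − (0.687)(-0.197)) = -0.8833/1.1350 = -0.7782.
u' = -0.7782 × 3.00 × 10^8 m/s.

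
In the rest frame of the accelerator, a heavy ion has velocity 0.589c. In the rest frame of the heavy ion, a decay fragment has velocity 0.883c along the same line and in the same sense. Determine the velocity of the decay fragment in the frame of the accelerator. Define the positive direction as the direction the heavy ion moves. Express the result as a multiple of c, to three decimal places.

0.968c

With v = 0.589 and u' = 0.883 (in units of c),
u = (u' + v)/(1 + u'v/c²):
u = (0.883 + 0.589) / (1 + 0.883·0.589) = 1.4720/1.5201 = 0.9684
(Galilean addition would give +1.472c, exceeding c.)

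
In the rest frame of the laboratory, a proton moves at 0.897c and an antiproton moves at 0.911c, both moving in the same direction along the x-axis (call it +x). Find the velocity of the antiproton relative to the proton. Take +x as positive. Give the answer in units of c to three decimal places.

+0.077c

β_A = 0.897, β_B = 0.911.
Transform to A's frame with the inverse velocity-addition law: u' = (u − v)/(1 − uv/c²), taking u = β_B and v = β_A.
u' = (0.911 − 0.897) / (1 − (0.897)(0.911)) = 0.0140/0.1828 = 0.0766.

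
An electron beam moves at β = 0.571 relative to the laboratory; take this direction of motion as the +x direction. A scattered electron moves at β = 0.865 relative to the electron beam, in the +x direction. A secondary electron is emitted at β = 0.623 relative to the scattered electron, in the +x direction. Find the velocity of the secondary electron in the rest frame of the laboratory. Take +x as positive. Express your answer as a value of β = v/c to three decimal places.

β = 0.991

Apply u = (u' + v)/(1 + u'v/c²) successively, working outward toward the laboratory.
Start: velocity of the electron beam relative to the laboratory = 0.5710c.
Compose with the scattered electron (u' = 0.865 in the electron beam frame): u_1 = (0.865 + 0.571) / (1 + 0.865·0.571) = 1.4360/1.4939 = 0.9612.
Compose with the secondary electron (u' = 0.623 in the scattered electron frame): u_2 = (0.623 + 0.961) / (1 + 0.623·0.961) = 1.5842/1.5988 = 0.9909.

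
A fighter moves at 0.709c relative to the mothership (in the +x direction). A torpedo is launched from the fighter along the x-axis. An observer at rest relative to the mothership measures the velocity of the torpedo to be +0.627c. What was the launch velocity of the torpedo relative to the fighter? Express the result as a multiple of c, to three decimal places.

Invert the composition law: u' = (u − v)/(1 − uv/c²).
u' = (0.627 − 0.709) / (1 − (0.627)(0.709)) = -0.0820/0.5555 = -0.1476.

-0.148c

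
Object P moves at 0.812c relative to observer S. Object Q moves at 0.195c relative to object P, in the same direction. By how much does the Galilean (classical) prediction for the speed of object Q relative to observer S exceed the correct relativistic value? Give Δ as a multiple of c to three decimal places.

Δ = 0.138c

Galilean: u_cl = 0.195 + 0.812 = 1.0070.
Relativistic: u_rel = (0.195 + 0.812) / (1 + 0.195·0.812) = 1.0070/1.1583 = 0.8693.
Δ = 1.0070 − 0.8693 = 0.1377.
(The classical prediction exceeds c; the relativistic result does not.)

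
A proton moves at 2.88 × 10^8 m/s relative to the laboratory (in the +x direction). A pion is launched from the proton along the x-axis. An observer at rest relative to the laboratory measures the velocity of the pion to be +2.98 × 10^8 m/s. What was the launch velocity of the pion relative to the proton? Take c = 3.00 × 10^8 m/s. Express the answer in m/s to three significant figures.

v = 0.960c, u = 0.993c.
Invert the composition law: u' = (u − v)/(1 − uv/c²).
u' = (0.993 − 0.960) / (1 − (0.993)(0.960)) = 0.0333/0.0464 = 0.7184.
u' = 0.7184 × 3.00 × 10^8 m/s.

+2.16 × 10^8 m/s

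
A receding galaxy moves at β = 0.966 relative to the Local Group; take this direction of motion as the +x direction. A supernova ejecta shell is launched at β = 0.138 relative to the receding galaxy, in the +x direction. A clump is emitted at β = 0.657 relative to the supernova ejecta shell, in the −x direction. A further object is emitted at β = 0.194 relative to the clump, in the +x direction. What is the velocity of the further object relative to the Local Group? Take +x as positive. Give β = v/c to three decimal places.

β = +0.918

Apply u = (u' + v)/(1 + u'v/c²) successively, working outward toward the Local Group.
Start: velocity of the receding galaxy relative to the Local Group = 0.9660c.
Compose with the supernova ejecta shell (u' = 0.138 in the receding galaxy frame): u_1 = (0.138 + 0.966) / (1 + 0.138·0.966) = 1.1040/1.1333 = 0.9741.
Compose with the clump (u' = -0.657 in the supernova ejecta shell frame): u_2 = (-0.657 + 0.974) / (1 + (-0.657)·0.974) = 0.3171/0.3600 = 0.8810.
Compose with the further object (u' = 0.194 in the clump frame): u_3 = (0.194 + 0.881) / (1 + 0.194·0.881) = 1.0750/1.1709 = 0.9181.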